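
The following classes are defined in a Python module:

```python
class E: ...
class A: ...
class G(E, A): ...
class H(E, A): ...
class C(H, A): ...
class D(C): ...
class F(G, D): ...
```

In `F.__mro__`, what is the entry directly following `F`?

G

L[F] = F + merge(L[G], L[D], [G D])
  take G:  [G E A object] + [D C H E A object] + [G D]
  take D:  [E A object] + [D C H E A object] + [D]
  take C:  [E A object] + [C H E A object]
  take H:  [E A object] + [H E A object]
  take E:  [E A object] + [E A object]
  take A:  [A object] + [A object]
  take object:  [object] + [object]
MRO: F G D C H E A object
F is at position 0; next is G.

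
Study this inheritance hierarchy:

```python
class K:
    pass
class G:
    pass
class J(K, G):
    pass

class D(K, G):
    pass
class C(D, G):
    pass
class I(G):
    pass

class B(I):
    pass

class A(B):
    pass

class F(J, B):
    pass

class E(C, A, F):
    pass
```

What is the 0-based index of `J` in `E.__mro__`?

L[E] = E + merge(L[C], L[A], L[F], [C A F])
  take C:  [C D K G object] + [A B I G object] + [F J K B I G object] + [C A F]
  take D:  [D K G object] + [A B I G object] + [F J K B I G object] + [A F]
  take A:  [K G object] + [A B I G object] + [F J K B I G object] + [A F]
  take F:  [K G object] + [B I G object] + [F J K B I G object] + [F]
  take J:  [K G object] + [B I G object] + [J K B I G object]
  take K:  [K G object] + [B I G object] + [K B I G object]
  take B:  [G object] + [B I G object] + [B I G object]
  take I:  [G object] + [I G object] + [I G object]
  take G:  [G object] + [G object] + [G object]
  take object:  [object] + [object] + [object]
MRO: E C D A F J K B I G object
J sits at index 5.

5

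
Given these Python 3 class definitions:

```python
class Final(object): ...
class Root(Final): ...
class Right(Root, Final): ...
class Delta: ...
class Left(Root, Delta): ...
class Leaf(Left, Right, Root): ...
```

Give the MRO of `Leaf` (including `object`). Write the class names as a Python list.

[Leaf, Left, Right, Root, Final, Delta, object]

L[Leaf] = Leaf + merge(L[Left], L[Right], L[Root], [Left Right Root])
  take Left:  [Left Root Final Delta object] + [Right Root Final object] + [Root Final object] + [Left Right Root]
  take Right:  [Root Final Delta object] + [Right Root Final object] + [Root Final object] + [Right Root]
  take Root:  [Root Final Delta object] + [Root Final object] + [Root Final object] + [Root]
  take Final:  [Final Delta object] + [Final object] + [Final object]
  take Delta:  [Delta object] + [object] + [object]
  take object:  [object] + [object] + [object]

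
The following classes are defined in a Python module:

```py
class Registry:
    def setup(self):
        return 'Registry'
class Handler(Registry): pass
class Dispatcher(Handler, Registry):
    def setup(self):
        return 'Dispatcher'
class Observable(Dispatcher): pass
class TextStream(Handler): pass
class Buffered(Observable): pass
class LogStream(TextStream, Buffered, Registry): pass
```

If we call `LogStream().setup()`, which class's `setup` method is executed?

Dispatcher

L[LogStream] = LogStream + merge(L[TextStream], L[Buffered], L[Registry], [TextStream Buffered Registry])
  take TextStream:  [TextStream Handler Registry object] + [Buffered Observable Dispatcher Handler Registry object] + [Registry object] + [TextStream Buffered Registry]
  take Buffered:  [Handler Registry object] + [Buffered Observable Dispatcher Handler Registry object] + [Registry object] + [Buffered Registry]
  take Observable:  [Handler Registry object] + [Observable Dispatcher Handler Registry object] + [Registry object] + [Registry]
  take Dispatcher:  [Handler Registry object] + [Dispatcher Handler Registry object] + [Registry object] + [Registry]
  take Handler:  [Handler Registry object] + [Handler Registry object] + [Registry object] + [Registry]
  take Registry:  [Registry object] + [Registry object] + [Registry object] + [Registry]
  take object:  [object] + [object] + [object]
MRO: LogStream TextStream Buffered Observable Dispatcher Handler Registry object
setup is defined in: Dispatcher, Registry. First along the MRO is Dispatcher.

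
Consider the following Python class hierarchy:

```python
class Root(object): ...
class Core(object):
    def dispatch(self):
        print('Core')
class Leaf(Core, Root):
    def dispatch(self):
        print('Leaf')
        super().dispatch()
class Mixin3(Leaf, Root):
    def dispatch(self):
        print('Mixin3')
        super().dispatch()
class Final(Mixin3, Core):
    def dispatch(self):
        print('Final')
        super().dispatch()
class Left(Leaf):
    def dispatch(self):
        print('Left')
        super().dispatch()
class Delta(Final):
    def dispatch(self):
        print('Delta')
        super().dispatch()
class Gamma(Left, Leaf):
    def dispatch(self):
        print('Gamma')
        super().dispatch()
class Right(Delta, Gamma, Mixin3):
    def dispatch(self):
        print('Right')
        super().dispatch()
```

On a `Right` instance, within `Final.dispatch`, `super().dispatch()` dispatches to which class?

Gamma

L[Right] = Right + merge(L[Delta], L[Gamma], L[Mixin3], [Delta Gamma Mixin3])
  take Delta:  [Delta Final Mixin3 Leaf Core Root object] + [Gamma Left Leaf Core Root object] + [Mixin3 Leaf Core Root object] + [Delta Gamma Mixin3]
  take Final:  [Final Mixin3 Leaf Core Root object] + [Gamma Left Leaf Core Root object] + [Mixin3 Leaf Core Root object] + [Gamma Mixin3]
  take Gamma:  [Mixin3 Leaf Core Root object] + [Gamma Left Leaf Core Root object] + [Mixin3 Leaf Core Root object] + [Gamma Mixin3]
  take Mixin3:  [Mixin3 Leaf Core Root object] + [Left Leaf Core Root object] + [Mixin3 Leaf Core Root object] + [Mixin3]
  take Left:  [Leaf Core Root object] + [Left Leaf Core Root object] + [Leaf Core Root object]
  take Leaf:  [Leaf Core Root object] + [Leaf Core Root object] + [Leaf Core Root object]
  take Core:  [Core Root object] + [Core Root object] + [Core Root object]
  take Root:  [Root object] + [Root object] + [Root object]
  take object:  [object] + [object] + [object]
MRO: Right Delta Final Gamma Mixin3 Left Leaf Core Root object
super() in Final.dispatch on a Right instance goes to the class after Final in Right's MRO: Gamma.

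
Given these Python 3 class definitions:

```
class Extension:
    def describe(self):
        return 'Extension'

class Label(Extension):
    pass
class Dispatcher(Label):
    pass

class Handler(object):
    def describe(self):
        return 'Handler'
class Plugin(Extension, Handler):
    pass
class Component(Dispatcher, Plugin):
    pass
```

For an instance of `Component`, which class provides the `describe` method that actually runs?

L[Component] = Component + merge(L[Dispatcher], L[Plugin], [Dispatcher Plugin])
  take Dispatcher:  [Dispatcher Label Extension object] + [Plugin Extension Handler object] + [Dispatcher Plugin]
  take Label:  [Label Extension object] + [Plugin Extension Handler object] + [Plugin]
  take Plugin:  [Extension object] + [Plugin Extension Handler object] + [Plugin]
  take Extension:  [Extension object] + [Extension Handler object]
  take Handler:  [object] + [Handler object]
  take object:  [object] + [object]
MRO: Component Dispatcher Label Plugin Extension Handler object
describe is defined in: Extension, Handler. First along the MRO is Extension.

Extension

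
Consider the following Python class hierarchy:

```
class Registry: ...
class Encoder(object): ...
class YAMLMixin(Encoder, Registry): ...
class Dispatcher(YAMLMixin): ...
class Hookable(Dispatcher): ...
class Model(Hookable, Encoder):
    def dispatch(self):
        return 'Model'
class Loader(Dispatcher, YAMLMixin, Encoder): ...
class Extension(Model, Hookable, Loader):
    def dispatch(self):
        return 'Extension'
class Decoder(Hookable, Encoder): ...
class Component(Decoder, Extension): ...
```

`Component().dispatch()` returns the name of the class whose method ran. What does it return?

Extension

L[Component] = Component + merge(L[Decoder], L[Extension], [Decoder Extension])
  take Decoder:  [Decoder Hookable Dispatcher YAMLMixin Encoder Registry object] + [Extension Model Hookable Loader Dispatcher YAMLMixin Encoder Registry object] + [Decoder Extension]
  take Extension:  [Hookable Dispatcher YAMLMixin Encoder Registry object] + [Extension Model Hookable Loader Dispatcher YAMLMixin Encoder Registry object] + [Extension]
  take Model:  [Hookable Dispatcher YAMLMixin Encoder Registry object] + [Model Hookable Loader Dispatcher YAMLMixin Encoder Registry object]
  take Hookable:  [Hookable Dispatcher YAMLMixin Encoder Registry object] + [Hookable Loader Dispatcher YAMLMixin Encoder Registry object]
  take Loader:  [Dispatcher YAMLMixin Encoder Registry object] + [Loader Dispatcher YAMLMixin Encoder Registry object]
  take Dispatcher:  [Dispatcher YAMLMixin Encoder Registry object] + [Dispatcher YAMLMixin Encoder Registry object]
  take YAMLMixin:  [YAMLMixin Encoder Registry object] + [YAMLMixin Encoder Registry object]
  take Encoder:  [Encoder Registry object] + [Encoder Registry object]
  take Registry:  [Registry object] + [Registry object]
  take object:  [object] + [object]
MRO: Component Decoder Extension Model Hookable Loader Dispatcher YAMLMixin Encoder Registry object
dispatch is defined in: Extension, Model. First along the MRO is Extension.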